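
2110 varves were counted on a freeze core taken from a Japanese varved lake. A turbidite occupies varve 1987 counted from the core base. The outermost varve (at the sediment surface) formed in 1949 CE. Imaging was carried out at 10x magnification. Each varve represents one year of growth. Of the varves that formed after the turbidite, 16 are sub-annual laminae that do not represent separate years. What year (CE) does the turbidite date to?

1842 CE

Between varve 1987 and the sediment surface there are 2110 − 1987 = 123 varves.
Removing the 16 false varves leaves 123 − 16 = 107 true varves beyond the turbidite.
The varve at the sediment surface is 1949 CE, so the turbidite dates to 1949 − 107 = 1842 CE.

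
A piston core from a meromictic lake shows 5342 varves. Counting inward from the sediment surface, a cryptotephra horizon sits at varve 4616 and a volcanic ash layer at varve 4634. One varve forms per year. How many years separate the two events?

18 years

4634 − 4616 = 18 varves lie between the two events.
One varve per year makes the interval 18 years.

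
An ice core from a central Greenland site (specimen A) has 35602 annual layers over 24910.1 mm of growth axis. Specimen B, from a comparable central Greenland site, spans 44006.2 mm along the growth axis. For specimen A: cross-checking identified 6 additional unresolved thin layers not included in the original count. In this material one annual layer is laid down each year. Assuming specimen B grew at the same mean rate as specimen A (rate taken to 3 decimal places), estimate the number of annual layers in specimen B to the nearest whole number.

62866 annual layers

Specimen A: adjusted count: 35602 + 6 = 35608 annual layers.
A: Extension rate ≈ 24910.1 / 35608 = 0.700 mm per year.
For B, 44006.2 / 0.700 = 62866.00 years ≈ 62866 annual layers.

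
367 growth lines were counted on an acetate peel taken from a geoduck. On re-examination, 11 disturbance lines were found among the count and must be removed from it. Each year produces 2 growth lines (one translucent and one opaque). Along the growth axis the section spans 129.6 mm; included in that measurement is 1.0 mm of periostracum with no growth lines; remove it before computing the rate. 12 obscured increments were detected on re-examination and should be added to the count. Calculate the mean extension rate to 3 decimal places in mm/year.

Correcting the raw count gives 367 − 11 + 12 = 368 true growth lines.
Dividing by 2 growth lines per year: 368 / 2 = 184 years.
Net length = 129.6 − 1.0 = 128.6 mm.
Extension rate ≈ 128.6 / 184 = 0.699 mm/year.

0.699 mm/year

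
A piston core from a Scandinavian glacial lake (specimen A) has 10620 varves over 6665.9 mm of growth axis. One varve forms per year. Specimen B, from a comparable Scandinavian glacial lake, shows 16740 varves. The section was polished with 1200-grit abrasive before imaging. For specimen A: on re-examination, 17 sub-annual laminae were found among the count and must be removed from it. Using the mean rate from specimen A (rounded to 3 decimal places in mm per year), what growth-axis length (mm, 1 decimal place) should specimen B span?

Specimen A: adjusted count: 10620 − 17 = 10603 varves.
A: Extension rate ≈ 6665.9 / 10603 = 0.629 mm/yr.
B's length ≈ 0.629 × 16740 = 10529.5 mm.

10529.5 mm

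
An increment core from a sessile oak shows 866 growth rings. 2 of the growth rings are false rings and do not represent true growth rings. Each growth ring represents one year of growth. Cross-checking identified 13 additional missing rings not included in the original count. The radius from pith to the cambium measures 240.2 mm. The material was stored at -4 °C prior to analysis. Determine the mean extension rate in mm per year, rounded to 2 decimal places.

Adjusted count: 866 − 2 + 13 = 877 growth rings.
240.2 mm over 877 years gives 240.2 / 877 ≈ 0.27 mm per year.

0.27 mm per year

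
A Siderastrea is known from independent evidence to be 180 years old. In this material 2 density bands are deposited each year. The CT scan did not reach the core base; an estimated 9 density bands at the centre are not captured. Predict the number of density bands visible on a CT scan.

Expected density bands: 180 × 2 = 360.
Subtracting the 9 density bands not captured gives 360 − 9 = 351 density bands in the record.

351 density bands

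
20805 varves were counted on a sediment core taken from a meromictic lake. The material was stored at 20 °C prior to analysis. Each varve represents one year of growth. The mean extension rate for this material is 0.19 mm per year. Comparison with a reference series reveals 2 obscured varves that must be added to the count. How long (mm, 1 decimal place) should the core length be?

3953.3 mm

Correcting the raw count gives 20805 + 2 = 20807 true varves.
Length ≈ 0.19 × 20807 = 3953.3 mm.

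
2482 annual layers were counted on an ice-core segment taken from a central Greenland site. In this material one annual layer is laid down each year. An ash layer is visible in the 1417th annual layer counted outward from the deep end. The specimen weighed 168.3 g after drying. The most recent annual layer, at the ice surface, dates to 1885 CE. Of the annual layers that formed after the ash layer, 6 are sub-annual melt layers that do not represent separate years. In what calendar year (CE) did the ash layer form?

826 CE

Between annual layer 1417 and the ice surface there are 2482 − 1417 = 1065 annual layers.
Excluding 6 false annual layers: 1065 − 6 = 1059.
Counting back 1059 years from 1885 CE places the ash layer in 1885 − 1059 = 826 CE.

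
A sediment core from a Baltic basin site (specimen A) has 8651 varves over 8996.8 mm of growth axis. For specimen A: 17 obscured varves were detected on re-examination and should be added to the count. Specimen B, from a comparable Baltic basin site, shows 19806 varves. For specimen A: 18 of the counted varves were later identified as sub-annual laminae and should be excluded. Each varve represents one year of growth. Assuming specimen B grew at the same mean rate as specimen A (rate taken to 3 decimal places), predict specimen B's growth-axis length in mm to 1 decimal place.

20598.2 mm

Specimen A: after corrections the count is 8651 − 18 + 17 = 8650 varves.
A: Mean rate = 8996.8 mm / 8650 years ≈ 1.040 mm per year.
B's length ≈ 1.040 × 19806 = 20598.2 mm.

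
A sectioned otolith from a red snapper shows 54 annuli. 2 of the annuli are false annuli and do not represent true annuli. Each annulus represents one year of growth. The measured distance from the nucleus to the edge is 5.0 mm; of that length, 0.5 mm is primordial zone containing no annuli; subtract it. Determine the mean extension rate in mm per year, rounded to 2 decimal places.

After corrections the count is 54 − 2 = 52 annuli.
Removing the 0.5 mm offcut leaves 5.0 − 0.5 = 4.5 mm.
Extension rate ≈ 4.5 / 52 = 0.09 mm per year.

0.09 mm per year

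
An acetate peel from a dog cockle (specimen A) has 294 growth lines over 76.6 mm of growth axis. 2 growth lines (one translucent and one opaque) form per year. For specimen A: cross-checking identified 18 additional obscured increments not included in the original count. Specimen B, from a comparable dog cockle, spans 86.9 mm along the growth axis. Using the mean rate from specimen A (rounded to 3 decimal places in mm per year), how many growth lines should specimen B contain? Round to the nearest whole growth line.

Specimen A: adjusted count: 294 + 18 = 312 growth lines.
Specimen A: dividing by 2 growth lines per year: 312 / 2 = 156 years.
A: Mean rate = 76.6 mm / 156 years ≈ 0.491 mm/yr.
For B, 86.9 / 0.491 = 176.99 years; at 2 growth lines per year that is 176.99 × 2 ≈ 354 growth lines.

354 growth lines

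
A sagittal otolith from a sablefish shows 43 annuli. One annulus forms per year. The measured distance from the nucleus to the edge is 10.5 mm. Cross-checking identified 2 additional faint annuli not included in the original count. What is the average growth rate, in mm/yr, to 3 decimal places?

After corrections the count is 43 + 2 = 45 annuli.
Mean rate = 10.5 mm / 45 years ≈ 0.233 mm/yr.

0.233 mm/yr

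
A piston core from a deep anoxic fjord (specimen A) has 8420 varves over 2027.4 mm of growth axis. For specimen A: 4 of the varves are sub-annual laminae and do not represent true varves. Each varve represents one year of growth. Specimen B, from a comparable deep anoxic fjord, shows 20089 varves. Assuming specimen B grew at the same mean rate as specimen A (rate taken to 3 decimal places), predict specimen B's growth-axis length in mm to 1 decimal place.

Specimen A: true varve count = 8420 − 4 = 8416.
A: Mean rate = 2027.4 mm / 8416 years ≈ 0.241 mm/yr.
B's length ≈ 0.241 × 20089 = 4841.4 mm.

4841.4 mm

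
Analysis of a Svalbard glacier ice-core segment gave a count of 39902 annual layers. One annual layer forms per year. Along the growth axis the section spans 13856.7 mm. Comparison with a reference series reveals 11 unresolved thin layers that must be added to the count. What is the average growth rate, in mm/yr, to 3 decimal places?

0.347 mm/yr

Correcting the raw count gives 39902 + 11 = 39913 true annual layers.
13856.7 mm over 39913 years gives 13856.7 / 39913 ≈ 0.347 mm/yr.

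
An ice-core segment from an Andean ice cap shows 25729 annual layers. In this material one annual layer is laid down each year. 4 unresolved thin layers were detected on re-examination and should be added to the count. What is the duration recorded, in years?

True annual layer count = 25729 + 4 = 25733.
At one annual layer per year, that is 25733 years.

25733 yr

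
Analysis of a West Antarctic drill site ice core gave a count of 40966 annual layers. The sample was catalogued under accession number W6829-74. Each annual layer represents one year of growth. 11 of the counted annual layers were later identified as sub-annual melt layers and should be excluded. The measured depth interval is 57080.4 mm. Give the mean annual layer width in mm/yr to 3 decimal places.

Adjusted count: 40966 − 11 = 40955 annual layers.
Extension rate ≈ 57080.4 / 40955 = 1.394 mm/yr.

1.394 mm/yr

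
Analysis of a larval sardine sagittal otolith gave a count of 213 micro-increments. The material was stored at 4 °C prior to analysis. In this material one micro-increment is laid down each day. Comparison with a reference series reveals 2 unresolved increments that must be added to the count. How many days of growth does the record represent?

Adjusted count: 213 + 2 = 215 micro-increments.
At one micro-increment per day, that is 215 days.

215 d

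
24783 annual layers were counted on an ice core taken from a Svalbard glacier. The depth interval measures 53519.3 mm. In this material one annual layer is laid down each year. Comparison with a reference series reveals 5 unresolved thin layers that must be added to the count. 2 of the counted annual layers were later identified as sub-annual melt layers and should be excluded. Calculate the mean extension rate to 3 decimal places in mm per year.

2.159 mm per year

True annual layer count = 24783 − 2 + 5 = 24786.
Mean rate = 53519.3 mm / 24786 years ≈ 2.159 mm per year.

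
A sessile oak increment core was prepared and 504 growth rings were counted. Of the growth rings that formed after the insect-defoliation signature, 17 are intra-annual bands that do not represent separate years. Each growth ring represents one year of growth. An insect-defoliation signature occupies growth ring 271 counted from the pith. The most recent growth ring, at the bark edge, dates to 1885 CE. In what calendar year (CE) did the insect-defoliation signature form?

1669 CE

The insect-defoliation signature sits at growth ring 271 from the pith, so 504 − 271 = 233 growth rings formed after it.
233 − 17 false = 216 true growth rings after the insect-defoliation signature.
The growth ring at the bark edge is 1885 CE, so the insect-defoliation signature dates to 1885 − 216 = 1669 CE.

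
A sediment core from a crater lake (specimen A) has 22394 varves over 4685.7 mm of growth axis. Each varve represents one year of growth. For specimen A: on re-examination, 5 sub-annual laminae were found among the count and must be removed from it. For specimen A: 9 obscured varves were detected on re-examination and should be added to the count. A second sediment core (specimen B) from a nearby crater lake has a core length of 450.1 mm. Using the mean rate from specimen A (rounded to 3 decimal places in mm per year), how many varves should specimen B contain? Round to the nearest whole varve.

2154 varves

Specimen A: correcting the raw count gives 22394 − 5 + 9 = 22398 true varves.
A: 4685.7 mm over 22398 years gives 4685.7 / 22398 ≈ 0.209 mm per year.
For B, 450.1 / 0.209 = 2153.59 years ≈ 2154 varves.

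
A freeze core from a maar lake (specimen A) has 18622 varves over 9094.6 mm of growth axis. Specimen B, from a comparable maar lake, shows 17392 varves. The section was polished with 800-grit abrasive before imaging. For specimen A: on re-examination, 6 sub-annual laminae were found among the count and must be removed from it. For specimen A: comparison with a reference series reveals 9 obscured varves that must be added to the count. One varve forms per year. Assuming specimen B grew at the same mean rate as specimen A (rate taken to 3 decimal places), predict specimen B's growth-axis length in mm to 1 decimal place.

8487.3 mm

Specimen A: after corrections the count is 18622 − 6 + 9 = 18625 varves.
A: Extension rate ≈ 9094.6 / 18625 = 0.488 mm/year.
Length of B = 0.488 × 17392 = 8487.3 mm.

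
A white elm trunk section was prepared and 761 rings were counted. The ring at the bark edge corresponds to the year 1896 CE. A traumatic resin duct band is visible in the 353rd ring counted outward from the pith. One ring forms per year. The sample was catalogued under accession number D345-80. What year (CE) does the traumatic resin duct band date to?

1488 CE

The traumatic resin duct band sits at ring 353 from the pith, so 761 − 353 = 408 rings formed after it.
The ring at the bark edge is 1896 CE, so the traumatic resin duct band dates to 1896 − 408 = 1488 CE.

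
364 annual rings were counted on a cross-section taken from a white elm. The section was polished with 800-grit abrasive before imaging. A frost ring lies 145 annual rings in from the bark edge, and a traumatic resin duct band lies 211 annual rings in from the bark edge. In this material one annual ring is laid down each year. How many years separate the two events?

211 − 145 = 66 annual rings lie between the two events.
One annual ring per year makes the interval 66 years.

66 yr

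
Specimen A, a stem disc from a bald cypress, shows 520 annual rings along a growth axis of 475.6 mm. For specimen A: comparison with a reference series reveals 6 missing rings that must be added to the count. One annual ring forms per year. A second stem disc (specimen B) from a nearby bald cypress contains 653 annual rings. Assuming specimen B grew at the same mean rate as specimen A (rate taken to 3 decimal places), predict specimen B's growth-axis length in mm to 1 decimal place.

Specimen A: true annual ring count = 520 + 6 = 526.
A: 475.6 mm over 526 years gives 475.6 / 526 ≈ 0.904 mm/year.
B's length ≈ 0.904 × 653 = 590.3 mm.

590.3 mm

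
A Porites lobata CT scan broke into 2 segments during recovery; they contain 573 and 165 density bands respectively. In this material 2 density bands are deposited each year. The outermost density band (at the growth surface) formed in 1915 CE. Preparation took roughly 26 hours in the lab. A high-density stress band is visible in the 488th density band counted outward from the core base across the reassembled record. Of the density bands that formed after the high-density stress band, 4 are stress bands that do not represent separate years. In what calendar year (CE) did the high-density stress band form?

Total density bands = 573 + 165 = 738.
The high-density stress band sits at density band 488 from the core base, so 738 − 488 = 250 density bands formed after it.
250 − 4 false = 246 true density bands after the high-density stress band.
Dividing by 2 density bands per year: 246 / 2 = 123 years.
The density band at the growth surface is 1915 CE, so the high-density stress band dates to 1915 − 123 = 1792 CE.

1792 CE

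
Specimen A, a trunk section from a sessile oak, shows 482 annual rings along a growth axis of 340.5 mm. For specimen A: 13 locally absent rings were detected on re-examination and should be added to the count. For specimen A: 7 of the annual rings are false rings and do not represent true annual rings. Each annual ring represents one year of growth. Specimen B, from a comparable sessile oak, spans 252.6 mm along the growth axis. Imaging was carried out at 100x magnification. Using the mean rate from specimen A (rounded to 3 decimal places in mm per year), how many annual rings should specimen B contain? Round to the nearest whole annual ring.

362 annual rings

Specimen A: after corrections the count is 482 − 7 + 13 = 488 annual rings.
A: Mean rate = 340.5 mm / 488 years ≈ 0.698 mm per year.
For B, 252.6 / 0.698 = 361.89 years ≈ 362 annual rings.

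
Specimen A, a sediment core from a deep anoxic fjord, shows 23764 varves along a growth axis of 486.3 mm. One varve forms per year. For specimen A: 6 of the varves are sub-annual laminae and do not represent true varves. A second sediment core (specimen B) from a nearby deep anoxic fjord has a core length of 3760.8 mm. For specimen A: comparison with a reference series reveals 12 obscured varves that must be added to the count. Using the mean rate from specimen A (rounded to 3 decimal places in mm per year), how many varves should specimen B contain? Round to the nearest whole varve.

Specimen A: true varve count = 23764 − 6 + 12 = 23770.
A: Mean rate = 486.3 mm / 23770 years ≈ 0.020 mm/year.
Specimen B: 3760.8 mm / 0.020 mm per year = 188040.00 years ≈ 188040 varves.

188040 varves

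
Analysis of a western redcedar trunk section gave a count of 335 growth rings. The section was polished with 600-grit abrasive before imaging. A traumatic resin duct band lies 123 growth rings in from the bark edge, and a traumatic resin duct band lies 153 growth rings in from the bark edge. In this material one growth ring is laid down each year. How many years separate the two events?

30 years

Separation: 153 − 123 = 30 growth rings.
At one growth ring per year, 30 years elapsed between them.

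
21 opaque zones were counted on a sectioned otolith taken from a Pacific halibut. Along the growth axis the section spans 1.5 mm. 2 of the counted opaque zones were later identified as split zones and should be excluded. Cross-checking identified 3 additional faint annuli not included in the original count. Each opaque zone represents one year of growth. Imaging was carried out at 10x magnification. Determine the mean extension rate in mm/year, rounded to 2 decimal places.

0.07 mm/year

Correcting the raw count gives 21 − 2 + 3 = 22 true opaque zones.
Extension rate ≈ 1.5 / 22 = 0.07 mm/year.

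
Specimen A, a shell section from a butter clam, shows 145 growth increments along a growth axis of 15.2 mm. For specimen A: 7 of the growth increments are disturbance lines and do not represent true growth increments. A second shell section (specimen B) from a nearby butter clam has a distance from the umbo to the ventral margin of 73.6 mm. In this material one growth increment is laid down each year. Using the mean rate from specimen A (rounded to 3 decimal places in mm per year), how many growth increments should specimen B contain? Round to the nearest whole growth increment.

669 growth increments

Specimen A: after corrections the count is 145 − 7 = 138 growth increments.
A: Extension rate ≈ 15.2 / 138 = 0.110 mm/year.
B spans 73.6 / 0.110 = 669.09 years ≈ 669 growth increments.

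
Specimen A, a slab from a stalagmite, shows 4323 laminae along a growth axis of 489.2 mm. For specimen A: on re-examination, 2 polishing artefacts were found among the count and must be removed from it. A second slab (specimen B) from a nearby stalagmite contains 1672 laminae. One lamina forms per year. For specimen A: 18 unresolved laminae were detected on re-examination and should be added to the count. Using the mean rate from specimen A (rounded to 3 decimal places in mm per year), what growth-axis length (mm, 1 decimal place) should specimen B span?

188.9 mm

Specimen A: correcting the raw count gives 4323 − 2 + 18 = 4339 true laminae.
A: Mean rate = 489.2 mm / 4339 years ≈ 0.113 mm per year.
For B, 0.113 mm/year × 1672 years = 188.9 mm.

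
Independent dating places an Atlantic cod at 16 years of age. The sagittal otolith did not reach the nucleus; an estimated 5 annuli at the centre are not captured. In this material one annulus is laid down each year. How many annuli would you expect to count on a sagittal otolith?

At one annulus per year, 16 years correspond to 16 annuli.
16 − 5 missed = 11 annuli expected in the prepared section.

11 annuli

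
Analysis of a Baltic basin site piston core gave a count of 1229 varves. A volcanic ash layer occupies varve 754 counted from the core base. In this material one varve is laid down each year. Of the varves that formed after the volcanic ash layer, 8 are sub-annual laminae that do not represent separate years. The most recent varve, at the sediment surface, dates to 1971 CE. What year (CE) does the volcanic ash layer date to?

Between varve 754 and the sediment surface there are 1229 − 754 = 475 varves.
475 − 8 false = 467 true varves after the volcanic ash layer.
1971 − 467 = 1504 CE.

1504 CE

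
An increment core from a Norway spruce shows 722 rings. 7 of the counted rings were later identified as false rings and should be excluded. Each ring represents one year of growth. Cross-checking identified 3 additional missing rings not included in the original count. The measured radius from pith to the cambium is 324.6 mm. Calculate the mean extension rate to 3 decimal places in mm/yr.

0.452 mm/yr

Adjusted count: 722 − 7 + 3 = 718 rings.
324.6 mm over 718 years gives 324.6 / 718 ≈ 0.452 mm/yr.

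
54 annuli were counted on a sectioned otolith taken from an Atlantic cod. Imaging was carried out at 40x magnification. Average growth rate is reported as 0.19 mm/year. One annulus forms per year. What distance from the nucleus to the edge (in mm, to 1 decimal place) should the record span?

10.3 mm

54 years of growth are recorded.
Predicted length = 0.19 mm/year × 54 years = 10.3 mm.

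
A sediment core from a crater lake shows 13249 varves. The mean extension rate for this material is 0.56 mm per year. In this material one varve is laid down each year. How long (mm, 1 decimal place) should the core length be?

13249 years of growth are recorded.
Length ≈ 0.56 × 13249 = 7419.4 mm.

7419.4 mm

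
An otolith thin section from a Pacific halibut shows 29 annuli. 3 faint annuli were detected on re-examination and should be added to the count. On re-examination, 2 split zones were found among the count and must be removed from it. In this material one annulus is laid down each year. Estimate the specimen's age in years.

30 years

True annulus count = 29 − 2 + 3 = 30.
With a one-to-one annulus periodicity this is 30 years.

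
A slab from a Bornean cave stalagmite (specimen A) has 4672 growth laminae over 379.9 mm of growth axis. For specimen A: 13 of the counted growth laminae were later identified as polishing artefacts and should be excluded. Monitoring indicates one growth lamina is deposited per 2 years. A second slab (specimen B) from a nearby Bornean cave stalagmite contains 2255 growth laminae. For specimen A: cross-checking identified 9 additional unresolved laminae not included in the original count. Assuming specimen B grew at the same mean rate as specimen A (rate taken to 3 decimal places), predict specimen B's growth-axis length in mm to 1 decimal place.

184.9 mm

Specimen A: adjusted count: 4672 − 13 + 9 = 4668 growth laminae.
Specimen A: at 2 years per growth lamina, 4668 × 2 = 9336 years.
A: Extension rate ≈ 379.9 / 9336 = 0.041 mm/yr.
Specimen B: multiplying by 2 years per growth lamina: 2255 × 2 = 4510 years. B's length ≈ 0.041 × 4510 = 184.9 mm.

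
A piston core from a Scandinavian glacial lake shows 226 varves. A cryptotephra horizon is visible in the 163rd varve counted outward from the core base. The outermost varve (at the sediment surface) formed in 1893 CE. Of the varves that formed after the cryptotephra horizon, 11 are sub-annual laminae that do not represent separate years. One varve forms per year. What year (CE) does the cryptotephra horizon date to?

Between varve 163 and the sediment surface there are 226 − 163 = 63 varves.
63 − 11 false = 52 true varves after the cryptotephra horizon.
Counting back 52 years from 1893 CE places the cryptotephra horizon in 1893 − 52 = 1841 CE.

1841 CE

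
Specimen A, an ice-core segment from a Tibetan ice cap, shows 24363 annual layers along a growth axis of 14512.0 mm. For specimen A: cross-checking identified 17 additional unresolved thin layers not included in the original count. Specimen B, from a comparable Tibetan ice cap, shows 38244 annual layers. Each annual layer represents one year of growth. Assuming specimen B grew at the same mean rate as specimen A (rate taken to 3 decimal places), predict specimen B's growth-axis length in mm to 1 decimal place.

22755.2 mm

Specimen A: correcting the raw count gives 24363 + 17 = 24380 true annual layers.
A: 14512.0 mm over 24380 years gives 14512.0 / 24380 ≈ 0.595 mm per year.
Length of B = 0.595 × 38244 = 22755.2 mm.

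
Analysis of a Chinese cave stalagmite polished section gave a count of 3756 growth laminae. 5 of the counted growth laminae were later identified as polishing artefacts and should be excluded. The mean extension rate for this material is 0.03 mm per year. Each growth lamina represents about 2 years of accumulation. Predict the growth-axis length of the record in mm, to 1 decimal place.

True growth lamina count = 3756 − 5 = 3751.
Multiplying by 2 years per growth lamina: 3751 × 2 = 7502 years.
Length ≈ 0.03 × 7502 = 225.1 mm.

225.1 mm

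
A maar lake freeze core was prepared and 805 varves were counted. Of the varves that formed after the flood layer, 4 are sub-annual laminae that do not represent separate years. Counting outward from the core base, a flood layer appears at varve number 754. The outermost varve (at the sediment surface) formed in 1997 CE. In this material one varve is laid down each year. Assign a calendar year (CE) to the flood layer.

The flood layer sits at varve 754 from the core base, so 805 − 754 = 51 varves formed after it.
Excluding 4 false varves: 51 − 4 = 47.
1997 − 47 = 1950 CE.

1950 CE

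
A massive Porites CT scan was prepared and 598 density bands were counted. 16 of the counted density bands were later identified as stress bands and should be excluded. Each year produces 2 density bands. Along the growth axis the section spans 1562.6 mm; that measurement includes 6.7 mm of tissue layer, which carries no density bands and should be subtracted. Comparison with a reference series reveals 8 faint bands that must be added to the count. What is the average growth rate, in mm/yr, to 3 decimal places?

5.274 mm/yr

Correcting the raw count gives 598 − 16 + 8 = 590 true density bands.
Dividing by 2 density bands per year: 590 / 2 = 295 years.
Net length = 1562.6 − 6.7 = 1555.9 mm.
Mean rate = 1555.9 mm / 295 years ≈ 5.274 mm/yr.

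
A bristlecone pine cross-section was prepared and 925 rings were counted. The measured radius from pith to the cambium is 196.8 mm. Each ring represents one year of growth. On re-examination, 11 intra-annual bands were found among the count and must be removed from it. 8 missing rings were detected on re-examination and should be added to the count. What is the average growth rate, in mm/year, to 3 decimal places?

0.213 mm/year

Correcting the raw count gives 925 − 11 + 8 = 922 true rings.
Mean rate = 196.8 mm / 922 years ≈ 0.213 mm/year.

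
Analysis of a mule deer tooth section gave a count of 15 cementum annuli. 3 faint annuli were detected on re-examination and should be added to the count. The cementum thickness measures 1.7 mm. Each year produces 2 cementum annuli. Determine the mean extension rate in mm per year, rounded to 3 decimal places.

Adjusted count: 15 + 3 = 18 cementum annuli.
With 2 cementum annuli per year, 18 / 2 = 9 years.
Mean rate = 1.7 mm / 9 years ≈ 0.189 mm per year.

0.189 mm per year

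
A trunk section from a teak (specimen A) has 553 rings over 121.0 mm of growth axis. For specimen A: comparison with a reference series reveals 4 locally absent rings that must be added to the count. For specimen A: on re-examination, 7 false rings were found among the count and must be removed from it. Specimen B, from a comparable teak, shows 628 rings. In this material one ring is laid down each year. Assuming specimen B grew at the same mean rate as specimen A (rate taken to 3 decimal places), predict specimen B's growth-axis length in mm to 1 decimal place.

138.2 mm

Specimen A: adjusted count: 553 − 7 + 4 = 550 rings.
A: Extension rate ≈ 121.0 / 550 = 0.220 mm per year.
B's length ≈ 0.220 × 628 = 138.2 mm.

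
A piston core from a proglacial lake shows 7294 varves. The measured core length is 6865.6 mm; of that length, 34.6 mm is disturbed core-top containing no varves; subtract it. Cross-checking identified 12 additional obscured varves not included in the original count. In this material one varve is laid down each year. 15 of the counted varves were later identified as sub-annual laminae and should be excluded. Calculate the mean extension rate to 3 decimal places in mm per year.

After corrections the count is 7294 − 15 + 12 = 7291 varves.
Removing the 34.6 mm offcut leaves 6865.6 − 34.6 = 6831.0 mm.
Mean rate = 6831.0 mm / 7291 years ≈ 0.937 mm per year.

0.937 mm per year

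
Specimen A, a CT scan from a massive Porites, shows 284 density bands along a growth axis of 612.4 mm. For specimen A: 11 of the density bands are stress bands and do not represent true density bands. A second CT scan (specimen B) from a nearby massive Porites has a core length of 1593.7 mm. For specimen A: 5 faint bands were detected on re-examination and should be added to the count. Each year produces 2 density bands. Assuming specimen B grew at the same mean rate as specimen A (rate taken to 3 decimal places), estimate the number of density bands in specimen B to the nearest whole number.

723 density bands

Specimen A: after corrections the count is 284 − 11 + 5 = 278 density bands.
Specimen A: dividing by 2 density bands per year: 278 / 2 = 139 years.
A: Mean rate = 612.4 mm / 139 years ≈ 4.406 mm/yr.
For B, 1593.7 / 4.406 = 361.71 years; at 2 density bands per year that is 361.71 × 2 ≈ 723 density bands.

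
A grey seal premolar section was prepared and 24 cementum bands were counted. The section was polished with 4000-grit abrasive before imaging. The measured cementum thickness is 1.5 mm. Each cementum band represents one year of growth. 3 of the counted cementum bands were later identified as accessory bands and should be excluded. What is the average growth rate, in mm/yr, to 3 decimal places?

0.071 mm/yr

True cementum band count = 24 − 3 = 21.
Extension rate ≈ 1.5 / 21 = 0.071 mm/yr.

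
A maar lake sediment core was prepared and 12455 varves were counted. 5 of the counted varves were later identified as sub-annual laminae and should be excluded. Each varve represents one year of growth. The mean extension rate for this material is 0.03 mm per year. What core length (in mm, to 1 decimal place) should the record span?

Correcting the raw count gives 12455 − 5 = 12450 true varves.
Length ≈ 0.03 × 12450 = 373.5 mm.

373.5 mm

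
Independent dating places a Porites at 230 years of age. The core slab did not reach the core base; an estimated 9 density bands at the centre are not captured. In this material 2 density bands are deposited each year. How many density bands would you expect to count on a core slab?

451 density bands

With 2 density bands per year, 230 years would produce 230 × 2 = 460 density bands.
460 − 9 missed = 451 density bands expected in the prepared section.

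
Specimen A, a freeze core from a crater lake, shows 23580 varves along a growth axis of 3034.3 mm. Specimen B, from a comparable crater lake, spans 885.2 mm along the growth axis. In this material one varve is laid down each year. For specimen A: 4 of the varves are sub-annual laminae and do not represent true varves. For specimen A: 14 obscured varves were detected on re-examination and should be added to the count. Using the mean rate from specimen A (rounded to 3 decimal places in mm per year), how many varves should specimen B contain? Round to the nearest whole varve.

6862 varves

Specimen A: correcting the raw count gives 23580 − 4 + 14 = 23590 true varves.
A: 3034.3 mm over 23590 years gives 3034.3 / 23590 ≈ 0.129 mm per year.
B spans 885.2 / 0.129 = 6862.02 years ≈ 6862 varves.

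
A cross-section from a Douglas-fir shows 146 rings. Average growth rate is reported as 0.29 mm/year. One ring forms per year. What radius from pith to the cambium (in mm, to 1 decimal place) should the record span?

146 years of growth are recorded.
Predicted length = 0.29 mm/year × 146 years = 42.3 mm.

42.3 mm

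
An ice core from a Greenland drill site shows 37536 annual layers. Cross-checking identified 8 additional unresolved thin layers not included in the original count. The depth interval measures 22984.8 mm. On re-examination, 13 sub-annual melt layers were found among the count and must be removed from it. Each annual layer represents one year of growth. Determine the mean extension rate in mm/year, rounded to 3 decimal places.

Adjusted count: 37536 − 13 + 8 = 37531 annual layers.
22984.8 mm over 37531 years gives 22984.8 / 37531 ≈ 0.612 mm/year.

0.612 mm/year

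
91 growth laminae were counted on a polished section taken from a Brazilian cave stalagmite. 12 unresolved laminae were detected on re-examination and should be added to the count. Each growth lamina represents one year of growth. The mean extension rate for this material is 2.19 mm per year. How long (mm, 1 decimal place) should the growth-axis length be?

225.6 mm

Adjusted count: 91 + 12 = 103 growth laminae.
103 years at 2.19 mm/year gives 2.19 × 103 = 225.6 mm.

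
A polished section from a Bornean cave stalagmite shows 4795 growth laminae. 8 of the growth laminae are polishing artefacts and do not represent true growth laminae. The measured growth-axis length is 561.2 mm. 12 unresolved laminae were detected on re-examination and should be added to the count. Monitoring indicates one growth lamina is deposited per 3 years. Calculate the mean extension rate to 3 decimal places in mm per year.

0.039 mm per year

True growth lamina count = 4795 − 8 + 12 = 4799.
4799 growth laminae at 3 years each span 4799 × 3 = 14397 years.
Mean rate = 561.2 mm / 14397 years ≈ 0.039 mm per year.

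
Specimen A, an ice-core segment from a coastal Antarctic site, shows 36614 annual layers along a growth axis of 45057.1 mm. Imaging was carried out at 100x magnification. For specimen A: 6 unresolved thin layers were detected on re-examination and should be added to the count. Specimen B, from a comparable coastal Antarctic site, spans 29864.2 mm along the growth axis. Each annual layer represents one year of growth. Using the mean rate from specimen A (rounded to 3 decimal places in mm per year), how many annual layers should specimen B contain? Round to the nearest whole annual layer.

24280 annual layers

Specimen A: after corrections the count is 36614 + 6 = 36620 annual layers.
A: 45057.1 mm over 36620 years gives 45057.1 / 36620 ≈ 1.230 mm per year.
B spans 29864.2 / 1.230 = 24279.84 years ≈ 24280 annual layers.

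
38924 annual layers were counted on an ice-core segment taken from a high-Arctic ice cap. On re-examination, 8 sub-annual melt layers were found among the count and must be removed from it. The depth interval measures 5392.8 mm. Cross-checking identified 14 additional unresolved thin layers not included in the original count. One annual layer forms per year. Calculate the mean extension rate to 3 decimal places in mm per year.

Correcting the raw count gives 38924 − 8 + 14 = 38930 true annual layers.
Mean rate = 5392.8 mm / 38930 years ≈ 0.139 mm per year.

0.139 mm per year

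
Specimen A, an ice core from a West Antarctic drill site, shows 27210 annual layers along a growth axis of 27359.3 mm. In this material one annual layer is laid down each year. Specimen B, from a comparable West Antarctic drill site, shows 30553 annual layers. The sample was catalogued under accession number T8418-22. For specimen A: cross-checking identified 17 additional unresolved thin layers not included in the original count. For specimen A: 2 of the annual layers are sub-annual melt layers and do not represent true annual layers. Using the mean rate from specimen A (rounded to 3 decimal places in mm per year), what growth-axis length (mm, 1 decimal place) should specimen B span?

30705.8 mm

Specimen A: after corrections the count is 27210 − 2 + 17 = 27225 annual layers.
A: Mean rate = 27359.3 mm / 27225 years ≈ 1.005 mm/yr.
B's length ≈ 1.005 × 30553 = 30705.8 mm.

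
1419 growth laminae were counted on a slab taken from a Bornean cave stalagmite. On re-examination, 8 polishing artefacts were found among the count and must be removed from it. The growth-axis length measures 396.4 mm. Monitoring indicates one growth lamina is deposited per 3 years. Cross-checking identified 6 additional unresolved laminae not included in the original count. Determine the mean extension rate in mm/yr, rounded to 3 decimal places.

0.093 mm/yr

Adjusted count: 1419 − 8 + 6 = 1417 growth laminae.
Multiplying by 3 years per growth lamina: 1417 × 3 = 4251 years.
Extension rate ≈ 396.4 / 4251 = 0.093 mm/yr.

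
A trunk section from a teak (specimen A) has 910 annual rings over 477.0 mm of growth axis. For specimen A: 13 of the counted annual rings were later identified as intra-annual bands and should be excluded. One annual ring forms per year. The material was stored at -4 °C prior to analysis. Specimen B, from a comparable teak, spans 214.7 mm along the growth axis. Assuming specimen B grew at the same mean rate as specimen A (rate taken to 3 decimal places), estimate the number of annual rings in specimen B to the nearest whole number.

Specimen A: true annual ring count = 910 − 13 = 897.
A: 477.0 mm over 897 years gives 477.0 / 897 ≈ 0.532 mm/year.
For B, 214.7 / 0.532 = 403.57 years ≈ 404 annual rings.

404 annual rings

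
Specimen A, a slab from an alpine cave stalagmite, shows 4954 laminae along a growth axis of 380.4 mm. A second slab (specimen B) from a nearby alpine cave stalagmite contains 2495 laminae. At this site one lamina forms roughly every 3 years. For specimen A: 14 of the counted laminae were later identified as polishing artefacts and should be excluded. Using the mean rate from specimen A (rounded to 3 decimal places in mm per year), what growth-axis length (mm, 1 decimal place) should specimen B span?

Specimen A: adjusted count: 4954 − 14 = 4940 laminae.
Specimen A: 4940 laminae at 3 years each span 4940 × 3 = 14820 years.
A: 380.4 mm over 14820 years gives 380.4 / 14820 ≈ 0.026 mm per year.
Specimen B: 2495 laminae at 3 years each span 2495 × 3 = 7485 years. For B, 0.026 mm/year × 7485 years = 194.6 mm.

194.6 mm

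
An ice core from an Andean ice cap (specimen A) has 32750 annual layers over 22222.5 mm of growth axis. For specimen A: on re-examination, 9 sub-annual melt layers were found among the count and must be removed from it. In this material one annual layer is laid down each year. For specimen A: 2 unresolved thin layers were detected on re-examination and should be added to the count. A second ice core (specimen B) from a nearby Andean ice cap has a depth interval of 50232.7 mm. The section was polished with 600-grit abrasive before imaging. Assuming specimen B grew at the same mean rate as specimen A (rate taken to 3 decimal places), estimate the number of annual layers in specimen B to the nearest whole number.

Specimen A: true annual layer count = 32750 − 9 + 2 = 32743.
A: Extension rate ≈ 22222.5 / 32743 = 0.679 mm per year.
For B, 50232.7 / 0.679 = 73980.41 years ≈ 73980 annual layers.

73980 annual layers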